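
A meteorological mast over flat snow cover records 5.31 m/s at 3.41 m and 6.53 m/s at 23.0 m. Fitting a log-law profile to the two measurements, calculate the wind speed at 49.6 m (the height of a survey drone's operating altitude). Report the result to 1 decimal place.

7.0 m/s

Log law: V ∝ ln(z/z₀). From the pair, with r = V₁/V₂ = 0.81317,
ln z₀ = (ln z₁ − r·ln z₂)/(1 − r) = (1.2267 − 0.81317×3.1355)/0.18683 = -7.0812 → z₀ = 0.0008408 m
V₃ = V₁ · ln(z₃/z₀)/ln(z₁/z₀) = 5.31 × 10.9852/8.3079 = 7.0212 m/s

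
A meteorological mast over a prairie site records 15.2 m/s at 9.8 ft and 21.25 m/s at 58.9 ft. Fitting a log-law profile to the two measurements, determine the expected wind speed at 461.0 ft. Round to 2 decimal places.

Log law: V ∝ ln(z/z₀). From the pair, with r = V₁/V₂ = 0.71529,
ln z₀ = (ln z₁ − r·ln z₂)/(1 − r) = (2.2824 − 0.71529×4.0758)/0.28471 = -2.2235 → z₀ = 0.1082 ft
V₃ = V₁ · ln(z₃/z₀)/ln(z₁/z₀) = 15.2 × 8.3569/4.5059 = 28.1909 m/s

28.19 m/s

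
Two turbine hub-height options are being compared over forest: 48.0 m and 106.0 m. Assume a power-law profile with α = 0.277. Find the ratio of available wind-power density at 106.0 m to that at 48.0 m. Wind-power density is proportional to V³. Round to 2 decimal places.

1.93

Speed ratio: V_B/V_A = (z_B/z_A)^α = (106.0/48.0)^0.277 = (2.2083)^0.277 = 1.24539
Power-density ratio: P_B/P_A = (V_B/V_A)³ = (1.24539)³ = 1.93160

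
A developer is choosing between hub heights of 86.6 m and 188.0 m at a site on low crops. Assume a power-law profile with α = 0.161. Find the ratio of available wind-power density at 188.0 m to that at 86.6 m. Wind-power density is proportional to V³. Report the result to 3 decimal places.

1.454

Speed ratio: V_B/V_A = (z_B/z_A)^α = (188.0/86.6)^0.161 = (2.1709)^0.161 = 1.13292
Power-density ratio: P_B/P_A = (V_B/V_A)³ = (1.13292)³ = 1.45411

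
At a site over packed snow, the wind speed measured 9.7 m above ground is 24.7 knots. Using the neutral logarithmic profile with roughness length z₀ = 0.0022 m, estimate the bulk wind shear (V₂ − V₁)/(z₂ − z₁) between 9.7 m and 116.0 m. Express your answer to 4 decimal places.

0.0687 knots/m

Log law: V₂ = V₁ · ln(z₂/z₀)/ln(z₁/z₀) = 24.7 × 10.8729/8.3914 = 32.0041 knots
ΔV/Δz = (32.0041 − 24.7)/(116.0 − 9.7) = 7.3041/106.3000 = 0.06871 knots/m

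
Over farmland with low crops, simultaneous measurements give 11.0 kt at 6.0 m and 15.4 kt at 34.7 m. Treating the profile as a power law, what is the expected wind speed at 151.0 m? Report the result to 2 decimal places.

20.42 kt

First find α: α = ln(V₂/V₁)/ln(z₂/z₁) = ln(15.4/11.0)/ln(34.7/6.0) = 0.33647/1.75498 = 0.1917
Extrapolate from 34.7 m to 151.0 m: V₃ = 15.4 × (151.0/34.7)^0.1917 = 15.4 × 1.3257 = 20.4157 kt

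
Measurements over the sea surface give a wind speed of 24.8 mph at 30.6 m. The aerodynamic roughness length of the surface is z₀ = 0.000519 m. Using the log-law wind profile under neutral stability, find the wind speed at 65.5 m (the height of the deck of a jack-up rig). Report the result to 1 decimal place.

Log law: V(z) ∝ ln(z/z₀), so V₂/V₁ = ln(z₂/z₀) / ln(z₁/z₀).
ln(65.5/0.000519) = 11.7457, ln(30.6/0.000519) = 10.9846
V₂ = 24.8 × 11.7457/10.9846 = 24.8 × 1.0693 = 26.5182 mph

26.5 mph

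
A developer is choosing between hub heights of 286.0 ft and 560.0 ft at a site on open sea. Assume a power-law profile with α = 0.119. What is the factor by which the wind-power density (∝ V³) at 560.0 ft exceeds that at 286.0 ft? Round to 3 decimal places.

1.271

Speed ratio: V_B/V_A = (z_B/z_A)^α = (560.0/286.0)^0.119 = (1.9580)^0.119 = 1.08325
Power-density ratio: P_B/P_A = (V_B/V_A)³ = (1.08325)³ = 1.27110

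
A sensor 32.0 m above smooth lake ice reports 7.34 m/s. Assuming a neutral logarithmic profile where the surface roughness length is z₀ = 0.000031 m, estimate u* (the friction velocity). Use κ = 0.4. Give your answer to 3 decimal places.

Log law: V(z) = (u*/κ) · ln(z/z₀) ⇒ u* = κ · V / ln(z/z₀)
u* = 0.4 × 7.34 / ln(32.0/0.000031) = 0.4 × 7.34 / 13.8473
   = 2.9360 / 13.8473 = 0.2120 m/s

u* ≈ 0.212 m/s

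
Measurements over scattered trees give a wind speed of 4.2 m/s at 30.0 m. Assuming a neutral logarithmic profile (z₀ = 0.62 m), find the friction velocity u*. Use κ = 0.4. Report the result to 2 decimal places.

u* ≈ 0.43 m/s

Log law: V(z) = (u*/κ) · ln(z/z₀) ⇒ u* = κ · V / ln(z/z₀)
u* = 0.4 × 4.2 / ln(30.0/0.62) = 0.4 × 4.2 / 3.8792
   = 1.6800 / 3.8792 = 0.4331 m/s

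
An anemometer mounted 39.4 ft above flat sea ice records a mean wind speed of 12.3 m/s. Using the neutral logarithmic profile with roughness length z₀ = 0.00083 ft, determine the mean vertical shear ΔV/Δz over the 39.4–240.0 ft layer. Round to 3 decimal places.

0.010 m/s/ft

Log law: V₂ = V₁ · ln(z₂/z₀)/ln(z₁/z₀) = 12.3 × 12.5747/10.7679 = 14.3640 m/s
ΔV/Δz = (14.3640 − 12.3)/(240.0 − 39.4) = 2.0640/200.6000 = 0.01029 m/s/ft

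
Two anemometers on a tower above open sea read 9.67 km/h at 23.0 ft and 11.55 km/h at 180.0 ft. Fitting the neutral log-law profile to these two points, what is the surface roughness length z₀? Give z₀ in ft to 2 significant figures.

z₀ ≈ 0.00058 ft

Log law: V(z) ∝ ln(z/z₀). With r = V₁/V₂ = 9.67/11.55 = 0.83723,
r · ln(z₂/z₀) = ln(z₁/z₀) ⇒ ln z₀ = (ln z₁ − r·ln z₂)/(1 − r)
ln z₀ = (3.13549 − 0.83723×5.19296) / 0.16277 = -7.4473
z₀ = exp(-7.4473) = 0.0005830 ft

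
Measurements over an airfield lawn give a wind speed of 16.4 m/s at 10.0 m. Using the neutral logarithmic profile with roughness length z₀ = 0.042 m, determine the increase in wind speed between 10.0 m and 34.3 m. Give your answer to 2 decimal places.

Log law: V₂ = V₁ · ln(z₂/z₀)/ln(z₁/z₀) = 16.4 × 6.7052/5.4727 = 20.0936 m/s
ΔV = 20.0936 − 16.4 = 3.6936 m/s

3.69 m/s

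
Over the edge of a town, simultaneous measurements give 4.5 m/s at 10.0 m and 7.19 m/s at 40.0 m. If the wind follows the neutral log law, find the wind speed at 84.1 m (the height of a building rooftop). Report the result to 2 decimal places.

8.63 m/s

Log law: V ∝ ln(z/z₀). From the pair, with r = V₁/V₂ = 0.62587,
ln z₀ = (ln z₁ − r·ln z₂)/(1 − r) = (2.3026 − 0.62587×3.6889)/0.37413 = -0.0165 → z₀ = 0.9836 m
V₃ = V₁ · ln(z₃/z₀)/ln(z₁/z₀) = 4.5 × 4.4485/2.3191 = 8.6320 m/s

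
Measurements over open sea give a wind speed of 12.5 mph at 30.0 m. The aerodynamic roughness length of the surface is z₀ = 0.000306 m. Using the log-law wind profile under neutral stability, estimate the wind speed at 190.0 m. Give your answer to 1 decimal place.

14.5 mph

Log law: V(z) ∝ ln(z/z₀), so V₂/V₁ = ln(z₂/z₀) / ln(z₁/z₀).
ln(190.0/0.000306) = 13.3389, ln(30.0/0.000306) = 11.4931
V₂ = 12.5 × 13.3389/11.4931 = 12.5 × 1.1606 = 14.5075 mph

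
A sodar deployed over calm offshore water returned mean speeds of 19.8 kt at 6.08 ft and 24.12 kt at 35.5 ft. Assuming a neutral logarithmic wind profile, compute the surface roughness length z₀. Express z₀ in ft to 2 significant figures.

Log law: V(z) ∝ ln(z/z₀). With r = V₁/V₂ = 19.8/24.12 = 0.82090,
r · ln(z₂/z₀) = ln(z₁/z₀) ⇒ ln z₀ = (ln z₁ − r·ln z₂)/(1 − r)
ln z₀ = (1.80500 − 0.82090×3.56953) / 0.17910 = -6.2824
z₀ = exp(-6.2824) = 0.001869 ft

z₀ ≈ 0.0019 ft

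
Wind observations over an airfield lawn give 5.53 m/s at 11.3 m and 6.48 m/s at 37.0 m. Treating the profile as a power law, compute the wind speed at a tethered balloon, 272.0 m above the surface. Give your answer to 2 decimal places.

8.46 m/s

First find α: α = ln(V₂/V₁)/ln(z₂/z₁) = ln(6.48/5.53)/ln(37.0/11.3) = 0.15853/1.18612 = 0.1337
Extrapolate from 37.0 m to 272.0 m: V₃ = 6.48 × (272.0/37.0)^0.1337 = 6.48 × 1.3056 = 8.4600 m/s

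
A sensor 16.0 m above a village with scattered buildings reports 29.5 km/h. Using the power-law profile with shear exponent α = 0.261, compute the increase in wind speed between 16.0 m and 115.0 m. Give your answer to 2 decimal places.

Power law: V₂ = V₁ · (z₂/z₁)^α = 29.5 × (7.1875)^0.261 = 49.3616 km/h
ΔV = 49.3616 − 29.5 = 19.8616 km/h

19.86 km/h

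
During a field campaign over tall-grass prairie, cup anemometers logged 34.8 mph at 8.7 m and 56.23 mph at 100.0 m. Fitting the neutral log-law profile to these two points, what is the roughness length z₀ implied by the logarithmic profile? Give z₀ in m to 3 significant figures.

z₀ ≈ 0.165 m

Log law: V(z) ∝ ln(z/z₀). With r = V₁/V₂ = 34.8/56.23 = 0.61889,
r · ln(z₂/z₀) = ln(z₁/z₀) ⇒ ln z₀ = (ln z₁ − r·ln z₂)/(1 − r)
ln z₀ = (2.16332 − 0.61889×4.60517) / 0.38111 = -1.8020
z₀ = exp(-1.8020) = 0.1650 m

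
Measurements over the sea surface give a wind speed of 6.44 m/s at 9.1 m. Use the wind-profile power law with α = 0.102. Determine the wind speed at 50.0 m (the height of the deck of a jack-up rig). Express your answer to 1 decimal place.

7.7 m/s

Power-law profile: V₂ = V₁ · (z₂/z₁)^α
V₂ = 6.44 × (50.0/9.1)^0.102 = 6.44 × (5.4945)^0.102
    = 6.44 × 1.1898 = 7.6623 m/s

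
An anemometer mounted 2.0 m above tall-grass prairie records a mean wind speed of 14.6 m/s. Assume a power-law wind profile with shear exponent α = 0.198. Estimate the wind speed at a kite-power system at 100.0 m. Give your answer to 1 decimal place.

Power-law profile: V₂ = V₁ · (z₂/z₁)^α
V₂ = 14.6 × (100.0/2.0)^0.198 = 14.6 × (50.0000)^0.198
    = 14.6 × 2.1697 = 31.6774 m/s

31.7 m/s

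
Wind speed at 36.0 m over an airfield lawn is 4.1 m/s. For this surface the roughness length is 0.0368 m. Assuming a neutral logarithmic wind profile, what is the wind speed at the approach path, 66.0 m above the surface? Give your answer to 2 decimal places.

Log law: V(z) ∝ ln(z/z₀), so V₂/V₁ = ln(z₂/z₀) / ln(z₁/z₀).
ln(66.0/0.0368) = 7.4919, ln(36.0/0.0368) = 6.8858
V₂ = 4.1 × 7.4919/6.8858 = 4.1 × 1.0880 = 4.4609 m/s

4.46 m/s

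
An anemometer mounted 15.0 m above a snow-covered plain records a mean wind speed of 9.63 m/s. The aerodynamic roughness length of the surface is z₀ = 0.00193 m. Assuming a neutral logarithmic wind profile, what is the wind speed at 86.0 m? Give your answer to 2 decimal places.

Log law: V(z) ∝ ln(z/z₀), so V₂/V₁ = ln(z₂/z₀) / ln(z₁/z₀).
ln(86.0/0.00193) = 10.7046, ln(15.0/0.00193) = 8.9583
V₂ = 9.63 × 10.7046/8.9583 = 9.63 × 1.1949 = 11.5072 m/s

11.51 m/s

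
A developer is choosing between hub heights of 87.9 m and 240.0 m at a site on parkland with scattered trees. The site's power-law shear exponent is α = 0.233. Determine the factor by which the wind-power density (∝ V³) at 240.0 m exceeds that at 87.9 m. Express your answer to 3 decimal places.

Speed ratio: V_B/V_A = (z_B/z_A)^α = (240.0/87.9)^0.233 = (2.7304)^0.233 = 1.26369
Power-density ratio: P_B/P_A = (V_B/V_A)³ = (1.26369)³ = 2.01799

2.018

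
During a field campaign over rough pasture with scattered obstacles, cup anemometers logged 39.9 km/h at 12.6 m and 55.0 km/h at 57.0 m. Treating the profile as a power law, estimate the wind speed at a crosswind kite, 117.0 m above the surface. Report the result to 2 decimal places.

64.09 km/h

First find α: α = ln(V₂/V₁)/ln(z₂/z₁) = ln(55.0/39.9)/ln(57.0/12.6) = 0.32096/1.50935 = 0.2126
Extrapolate from 57.0 m to 117.0 m: V₃ = 55.0 × (117.0/57.0)^0.2126 = 55.0 × 1.1652 = 64.0876 km/h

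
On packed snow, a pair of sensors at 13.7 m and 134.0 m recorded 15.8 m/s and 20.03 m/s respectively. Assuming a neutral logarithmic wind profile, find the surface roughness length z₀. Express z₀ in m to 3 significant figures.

Log law: V(z) ∝ ln(z/z₀). With r = V₁/V₂ = 15.8/20.03 = 0.78882,
r · ln(z₂/z₀) = ln(z₁/z₀) ⇒ ln z₀ = (ln z₁ − r·ln z₂)/(1 − r)
ln z₀ = (2.61740 − 0.78882×4.89784) / 0.21118 = -5.9006
z₀ = exp(-5.9006) = 0.002738 m

z₀ ≈ 0.00274 m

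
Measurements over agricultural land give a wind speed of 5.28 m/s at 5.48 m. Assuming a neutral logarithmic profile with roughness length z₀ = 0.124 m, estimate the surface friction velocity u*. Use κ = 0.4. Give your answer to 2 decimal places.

u* ≈ 0.56 m/s

Log law: V(z) = (u*/κ) · ln(z/z₀) ⇒ u* = κ · V / ln(z/z₀)
u* = 0.4 × 5.28 / ln(5.48/0.124) = 0.4 × 5.28 / 3.7886
   = 2.1120 / 3.7886 = 0.5575 m/s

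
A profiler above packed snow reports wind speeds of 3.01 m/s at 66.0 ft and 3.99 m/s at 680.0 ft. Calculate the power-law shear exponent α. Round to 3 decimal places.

α ≈ 0.121

Power law: V₂/V₁ = (z₂/z₁)^α ⇒ α = ln(V₂/V₁) / ln(z₂/z₁)
α = ln(3.99/3.01) / ln(680.0/66.0) = ln(1.3256) / ln(10.3030)
  = 0.28185 / 2.33244 = 0.12084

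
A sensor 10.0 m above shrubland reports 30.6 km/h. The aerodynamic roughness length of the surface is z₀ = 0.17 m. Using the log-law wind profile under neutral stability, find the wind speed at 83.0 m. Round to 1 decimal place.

Log law: V(z) ∝ ln(z/z₀), so V₂/V₁ = ln(z₂/z₀) / ln(z₁/z₀).
ln(83.0/0.17) = 6.1908, ln(10.0/0.17) = 4.0745
V₂ = 30.6 × 6.1908/4.0745 = 30.6 × 1.5194 = 46.4932 km/h

46.5 km/h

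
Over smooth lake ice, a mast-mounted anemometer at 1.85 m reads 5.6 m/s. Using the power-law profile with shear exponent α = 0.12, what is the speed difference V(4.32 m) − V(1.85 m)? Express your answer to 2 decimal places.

Power law: V₂ = V₁ · (z₂/z₁)^α = 5.6 × (2.3351)^0.12 = 6.1999 m/s
ΔV = 6.1999 − 5.6 = 0.5999 m/s

0.60 m/s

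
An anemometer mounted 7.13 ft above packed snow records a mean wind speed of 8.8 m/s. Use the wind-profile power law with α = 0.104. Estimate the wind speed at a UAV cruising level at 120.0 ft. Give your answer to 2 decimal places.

Power-law profile: V₂ = V₁ · (z₂/z₁)^α
V₂ = 8.8 × (120.0/7.13)^0.104 = 8.8 × (16.8303)^0.104
    = 8.8 × 1.3413 = 11.8031 m/s

11.80 m/s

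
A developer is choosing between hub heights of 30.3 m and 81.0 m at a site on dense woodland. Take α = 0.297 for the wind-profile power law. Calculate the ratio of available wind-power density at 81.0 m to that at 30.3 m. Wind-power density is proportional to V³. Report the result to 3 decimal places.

2.402

Speed ratio: V_B/V_A = (z_B/z_A)^α = (81.0/30.3)^0.297 = (2.6733)^0.297 = 1.33916
Power-density ratio: P_B/P_A = (V_B/V_A)³ = (1.33916)³ = 2.40157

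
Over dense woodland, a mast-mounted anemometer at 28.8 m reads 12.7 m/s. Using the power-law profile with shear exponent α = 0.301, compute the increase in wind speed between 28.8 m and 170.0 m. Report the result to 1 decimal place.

9.0 m/s

Power law: V₂ = V₁ · (z₂/z₁)^α = 12.7 × (5.9028)^0.301 = 21.6716 m/s
ΔV = 21.6716 − 12.7 = 8.9716 m/s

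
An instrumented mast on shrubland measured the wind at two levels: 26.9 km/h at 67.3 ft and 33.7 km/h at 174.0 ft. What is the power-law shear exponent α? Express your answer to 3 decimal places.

α ≈ 0.237

Power law: V₂/V₁ = (z₂/z₁)^α ⇒ α = ln(V₂/V₁) / ln(z₂/z₁)
α = ln(33.7/26.9) / ln(174.0/67.3) = ln(1.2528) / ln(2.5854)
  = 0.22537 / 0.94990 = 0.23726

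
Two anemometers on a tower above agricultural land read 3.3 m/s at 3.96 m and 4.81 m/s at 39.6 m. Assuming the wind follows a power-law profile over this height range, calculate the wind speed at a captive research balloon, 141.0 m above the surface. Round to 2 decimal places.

5.92 m/s

First find α: α = ln(V₂/V₁)/ln(z₂/z₁) = ln(4.81/3.3)/ln(39.6/3.96) = 0.37677/2.30259 = 0.1636
Extrapolate from 39.6 m to 141.0 m: V₃ = 4.81 × (141.0/39.6)^0.1636 = 4.81 × 1.2310 = 5.9210 m/s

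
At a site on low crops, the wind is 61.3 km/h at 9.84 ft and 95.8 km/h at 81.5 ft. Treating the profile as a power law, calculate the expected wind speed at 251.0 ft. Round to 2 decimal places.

121.49 km/h

First find α: α = ln(V₂/V₁)/ln(z₂/z₁) = ln(95.8/61.3)/ln(81.5/9.84) = 0.44648/2.11415 = 0.2112
Extrapolate from 81.5 ft to 251.0 ft: V₃ = 95.8 × (251.0/81.5)^0.2112 = 95.8 × 1.2681 = 121.4883 km/h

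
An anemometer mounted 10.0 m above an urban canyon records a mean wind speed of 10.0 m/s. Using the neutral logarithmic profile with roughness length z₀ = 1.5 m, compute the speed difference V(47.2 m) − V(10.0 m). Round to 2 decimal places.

8.18 m/s

Log law: V₂ = V₁ · ln(z₂/z₀)/ln(z₁/z₀) = 10.0 × 3.4489/1.8971 = 18.1798 m/s
ΔV = 18.1798 − 10.0 = 8.1798 m/s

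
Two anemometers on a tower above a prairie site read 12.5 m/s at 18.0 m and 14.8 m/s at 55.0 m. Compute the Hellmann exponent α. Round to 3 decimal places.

α ≈ 0.151

Power law: V₂/V₁ = (z₂/z₁)^α ⇒ α = ln(V₂/V₁) / ln(z₂/z₁)
α = ln(14.8/12.5) / ln(55.0/18.0) = ln(1.1840) / ln(3.0556)
  = 0.16890 / 1.11696 = 0.15121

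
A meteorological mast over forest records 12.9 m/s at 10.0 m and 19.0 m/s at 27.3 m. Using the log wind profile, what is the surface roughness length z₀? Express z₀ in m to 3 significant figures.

Log law: V(z) ∝ ln(z/z₀). With r = V₁/V₂ = 12.9/19.0 = 0.67895,
r · ln(z₂/z₀) = ln(z₁/z₀) ⇒ ln z₀ = (ln z₁ − r·ln z₂)/(1 − r)
ln z₀ = (2.30259 − 0.67895×3.30689) / 0.32105 = 0.1787
z₀ = exp(0.1787) = 1.196 m

z₀ ≈ 1.20 m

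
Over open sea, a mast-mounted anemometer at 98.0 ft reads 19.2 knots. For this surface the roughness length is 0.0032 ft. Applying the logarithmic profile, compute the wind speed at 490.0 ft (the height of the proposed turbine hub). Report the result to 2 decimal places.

22.19 knots

Log law: V(z) ∝ ln(z/z₀), so V₂/V₁ = ln(z₂/z₀) / ln(z₁/z₀).
ln(490.0/0.0032) = 11.9390, ln(98.0/0.0032) = 10.3296
V₂ = 19.2 × 11.9390/10.3296 = 19.2 × 1.1558 = 22.1915 knots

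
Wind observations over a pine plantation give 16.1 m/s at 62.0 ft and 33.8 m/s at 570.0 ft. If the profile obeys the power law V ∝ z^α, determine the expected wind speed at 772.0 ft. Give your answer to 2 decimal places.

First find α: α = ln(V₂/V₁)/ln(z₂/z₁) = ln(33.8/16.1)/ln(570.0/62.0) = 0.74164/2.21850 = 0.3343
Extrapolate from 570.0 ft to 772.0 ft: V₃ = 33.8 × (772.0/570.0)^0.3343 = 33.8 × 1.1067 = 37.4074 m/s

37.41 m/s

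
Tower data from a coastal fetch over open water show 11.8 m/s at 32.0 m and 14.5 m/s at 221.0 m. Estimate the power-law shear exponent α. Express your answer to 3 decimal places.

α ≈ 0.107

Power law: V₂/V₁ = (z₂/z₁)^α ⇒ α = ln(V₂/V₁) / ln(z₂/z₁)
α = ln(14.5/11.8) / ln(221.0/32.0) = ln(1.2288) / ln(6.9062)
  = 0.20605 / 1.93243 = 0.10663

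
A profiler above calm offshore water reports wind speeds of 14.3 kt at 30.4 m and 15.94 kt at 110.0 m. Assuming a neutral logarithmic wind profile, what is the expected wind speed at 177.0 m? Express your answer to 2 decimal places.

Log law: V ∝ ln(z/z₀). From the pair, with r = V₁/V₂ = 0.89711,
ln z₀ = (ln z₁ − r·ln z₂)/(1 − r) = (3.4144 − 0.89711×4.7005)/0.10289 = -7.7992 → z₀ = 0.0004101 m
V₃ = V₁ · ln(z₃/z₀)/ln(z₁/z₀) = 14.3 × 12.9753/11.2136 = 16.5466 kt

16.55 kt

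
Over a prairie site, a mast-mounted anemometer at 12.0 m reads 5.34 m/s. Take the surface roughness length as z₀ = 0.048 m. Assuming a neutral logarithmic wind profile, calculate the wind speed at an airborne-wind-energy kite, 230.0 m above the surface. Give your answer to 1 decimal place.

Log law: V(z) ∝ ln(z/z₀), so V₂/V₁ = ln(z₂/z₀) / ln(z₁/z₀).
ln(230.0/0.048) = 8.4746, ln(12.0/0.048) = 5.5215
V₂ = 5.34 × 8.4746/5.5215 = 5.34 × 1.5349 = 8.1961 m/s

8.2 m/s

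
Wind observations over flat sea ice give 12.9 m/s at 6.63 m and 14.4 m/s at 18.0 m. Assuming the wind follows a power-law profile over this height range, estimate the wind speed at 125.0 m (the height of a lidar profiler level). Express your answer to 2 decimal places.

17.83 m/s

First find α: α = ln(V₂/V₁)/ln(z₂/z₁) = ln(14.4/12.9)/ln(18.0/6.63) = 0.11000/0.99877 = 0.1101
Extrapolate from 18.0 m to 125.0 m: V₃ = 14.4 × (125.0/18.0)^0.1101 = 14.4 × 1.2379 = 17.8262 m/s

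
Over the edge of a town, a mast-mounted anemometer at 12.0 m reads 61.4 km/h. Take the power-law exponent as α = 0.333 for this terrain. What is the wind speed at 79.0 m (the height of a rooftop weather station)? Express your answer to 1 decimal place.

115.0 km/h

Power-law profile: V₂ = V₁ · (z₂/z₁)^α
V₂ = 61.4 × (79.0/12.0)^0.333 = 61.4 × (6.5833)^0.333
    = 61.4 × 1.8730 = 115.0034 km/h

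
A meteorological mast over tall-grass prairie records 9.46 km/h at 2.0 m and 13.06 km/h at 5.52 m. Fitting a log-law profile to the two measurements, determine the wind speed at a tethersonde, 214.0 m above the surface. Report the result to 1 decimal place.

Log law: V ∝ ln(z/z₀). From the pair, with r = V₁/V₂ = 0.72435,
ln z₀ = (ln z₁ − r·ln z₂)/(1 − r) = (0.6931 − 0.72435×1.7084)/0.27565 = -1.9747 → z₀ = 0.1388 m
V₃ = V₁ · ln(z₃/z₀)/ln(z₁/z₀) = 9.46 × 7.3406/2.6678 = 26.0298 km/h

26.0 km/h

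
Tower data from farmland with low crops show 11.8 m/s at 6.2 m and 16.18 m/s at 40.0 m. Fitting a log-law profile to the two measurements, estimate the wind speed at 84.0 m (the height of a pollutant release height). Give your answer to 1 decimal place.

Log law: V ∝ ln(z/z₀). From the pair, with r = V₁/V₂ = 0.72930,
ln z₀ = (ln z₁ − r·ln z₂)/(1 − r) = (1.8245 − 0.72930×3.6889)/0.27070 = -3.1981 → z₀ = 0.04084 m
V₃ = V₁ · ln(z₃/z₀)/ln(z₁/z₀) = 11.8 × 7.6289/5.0226 = 17.9231 m/s

17.9 m/s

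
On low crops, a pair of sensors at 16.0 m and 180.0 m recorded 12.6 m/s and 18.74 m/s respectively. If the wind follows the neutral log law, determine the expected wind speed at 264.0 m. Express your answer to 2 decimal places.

19.71 m/s

Log law: V ∝ ln(z/z₀). From the pair, with r = V₁/V₂ = 0.67236,
ln z₀ = (ln z₁ − r·ln z₂)/(1 − r) = (2.7726 − 0.67236×5.1930)/0.32764 = -2.1943 → z₀ = 0.1114 m
V₃ = V₁ · ln(z₃/z₀)/ln(z₁/z₀) = 12.6 × 7.7702/4.9669 = 19.7116 m/s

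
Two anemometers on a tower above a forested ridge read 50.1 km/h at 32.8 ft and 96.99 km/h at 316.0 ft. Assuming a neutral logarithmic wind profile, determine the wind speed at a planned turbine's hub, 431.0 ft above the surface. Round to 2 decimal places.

103.41 km/h

Log law: V ∝ ln(z/z₀). From the pair, with r = V₁/V₂ = 0.51655,
ln z₀ = (ln z₁ − r·ln z₂)/(1 − r) = (3.4904 − 0.51655×5.7557)/0.48345 = 1.0700 → z₀ = 2.915 ft
V₃ = V₁ · ln(z₃/z₀)/ln(z₁/z₀) = 50.1 × 4.9961/2.4204 = 103.4143 km/h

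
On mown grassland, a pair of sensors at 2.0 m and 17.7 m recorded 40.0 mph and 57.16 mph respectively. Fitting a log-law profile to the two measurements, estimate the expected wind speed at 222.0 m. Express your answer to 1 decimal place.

77.1 mph

Log law: V ∝ ln(z/z₀). From the pair, with r = V₁/V₂ = 0.69979,
ln z₀ = (ln z₁ − r·ln z₂)/(1 − r) = (0.6931 − 0.69979×2.8736)/0.30021 = -4.3894 → z₀ = 0.01241 m
V₃ = V₁ · ln(z₃/z₀)/ln(z₁/z₀) = 40.0 × 9.7921/5.0826 = 77.0643 mph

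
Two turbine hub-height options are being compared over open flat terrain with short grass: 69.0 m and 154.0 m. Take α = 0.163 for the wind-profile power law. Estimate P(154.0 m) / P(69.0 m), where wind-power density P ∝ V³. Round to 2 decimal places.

Speed ratio: V_B/V_A = (z_B/z_A)^α = (154.0/69.0)^0.163 = (2.2319)^0.163 = 1.13981
Power-density ratio: P_B/P_A = (V_B/V_A)³ = (1.13981)³ = 1.48081

1.48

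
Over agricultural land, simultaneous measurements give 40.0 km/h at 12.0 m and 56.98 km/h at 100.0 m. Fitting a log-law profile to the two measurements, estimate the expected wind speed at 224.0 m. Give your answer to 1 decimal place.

63.4 km/h

Log law: V ∝ ln(z/z₀). From the pair, with r = V₁/V₂ = 0.70200,
ln z₀ = (ln z₁ − r·ln z₂)/(1 − r) = (2.4849 − 0.70200×4.6052)/0.29800 = -2.5098 → z₀ = 0.08128 m
V₃ = V₁ · ln(z₃/z₀)/ln(z₁/z₀) = 40.0 × 7.9215/4.9947 = 63.4386 km/h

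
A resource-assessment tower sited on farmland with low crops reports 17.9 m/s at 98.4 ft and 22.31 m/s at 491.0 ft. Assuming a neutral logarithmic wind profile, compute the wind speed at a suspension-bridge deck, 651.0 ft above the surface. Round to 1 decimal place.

Log law: V ∝ ln(z/z₀). From the pair, with r = V₁/V₂ = 0.80233,
ln z₀ = (ln z₁ − r·ln z₂)/(1 − r) = (4.5890 − 0.80233×6.1964)/0.19767 = -1.9353 → z₀ = 0.1444 ft
V₃ = V₁ · ln(z₃/z₀)/ln(z₁/z₀) = 17.9 × 8.4138/6.5244 = 23.0839 m/s

23.1 m/s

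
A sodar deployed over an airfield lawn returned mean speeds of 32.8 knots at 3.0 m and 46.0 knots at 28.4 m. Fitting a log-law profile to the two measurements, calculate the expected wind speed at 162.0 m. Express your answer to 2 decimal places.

56.23 knots

Log law: V ∝ ln(z/z₀). From the pair, with r = V₁/V₂ = 0.71304,
ln z₀ = (ln z₁ − r·ln z₂)/(1 − r) = (1.0986 − 0.71304×3.3464)/0.28696 = -4.4868 → z₀ = 0.01126 m
V₃ = V₁ · ln(z₃/z₀)/ln(z₁/z₀) = 32.8 × 9.5744/5.5854 = 56.2252 knots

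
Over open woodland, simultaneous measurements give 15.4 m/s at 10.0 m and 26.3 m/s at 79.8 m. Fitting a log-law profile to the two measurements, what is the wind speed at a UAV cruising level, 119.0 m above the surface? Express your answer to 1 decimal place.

Log law: V ∝ ln(z/z₀). From the pair, with r = V₁/V₂ = 0.58555,
ln z₀ = (ln z₁ − r·ln z₂)/(1 − r) = (2.3026 − 0.58555×4.3795)/0.41445 = -0.6318 → z₀ = 0.5316 m
V₃ = V₁ · ln(z₃/z₀)/ln(z₁/z₀) = 15.4 × 5.4109/2.9344 = 28.3971 m/s

28.4 m/s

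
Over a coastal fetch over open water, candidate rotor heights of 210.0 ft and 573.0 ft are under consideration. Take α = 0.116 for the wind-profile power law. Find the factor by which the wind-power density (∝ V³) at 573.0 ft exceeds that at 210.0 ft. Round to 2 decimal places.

Speed ratio: V_B/V_A = (z_B/z_A)^α = (573.0/210.0)^0.116 = (2.7286)^0.116 = 1.12349
Power-density ratio: P_B/P_A = (V_B/V_A)³ = (1.12349)³ = 1.41810

1.42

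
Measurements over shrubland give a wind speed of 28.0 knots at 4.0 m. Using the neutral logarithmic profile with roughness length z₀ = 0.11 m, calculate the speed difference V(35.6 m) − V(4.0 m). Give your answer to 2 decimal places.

Log law: V₂ = V₁ · ln(z₂/z₀)/ln(z₁/z₀) = 28.0 × 5.7796/3.5936 = 45.0330 knots
ΔV = 45.0330 − 28.0 = 17.0330 knots

17.03 knots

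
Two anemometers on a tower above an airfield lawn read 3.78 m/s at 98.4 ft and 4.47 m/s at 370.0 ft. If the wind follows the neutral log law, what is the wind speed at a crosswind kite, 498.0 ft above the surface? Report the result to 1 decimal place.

Log law: V ∝ ln(z/z₀). From the pair, with r = V₁/V₂ = 0.84564,
ln z₀ = (ln z₁ − r·ln z₂)/(1 − r) = (4.5890 − 0.84564×5.9135)/0.15436 = -2.6667 → z₀ = 0.06948 ft
V₃ = V₁ · ln(z₃/z₀)/ln(z₁/z₀) = 3.78 × 8.8773/7.2557 = 4.6248 m/s

4.6 m/s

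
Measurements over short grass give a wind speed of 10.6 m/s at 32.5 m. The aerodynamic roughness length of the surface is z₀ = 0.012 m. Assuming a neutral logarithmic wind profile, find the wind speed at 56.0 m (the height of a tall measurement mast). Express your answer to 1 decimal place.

11.3 m/s

Log law: V(z) ∝ ln(z/z₀), so V₂/V₁ = ln(z₂/z₀) / ln(z₁/z₀).
ln(56.0/0.012) = 8.4482, ln(32.5/0.012) = 7.9041
V₂ = 10.6 × 8.4482/7.9041 = 10.6 × 1.0688 = 11.3297 m/s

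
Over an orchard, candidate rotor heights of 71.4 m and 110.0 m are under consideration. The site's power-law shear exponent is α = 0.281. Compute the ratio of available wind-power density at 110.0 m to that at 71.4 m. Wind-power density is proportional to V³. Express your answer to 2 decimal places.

Speed ratio: V_B/V_A = (z_B/z_A)^α = (110.0/71.4)^0.281 = (1.5406)^0.281 = 1.12913
Power-density ratio: P_B/P_A = (V_B/V_A)³ = (1.12913)³ = 1.43955

1.44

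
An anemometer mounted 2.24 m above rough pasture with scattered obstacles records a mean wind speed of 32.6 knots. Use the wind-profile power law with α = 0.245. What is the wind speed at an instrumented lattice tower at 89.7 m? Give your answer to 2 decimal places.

Power-law profile: V₂ = V₁ · (z₂/z₁)^α
V₂ = 32.6 × (89.7/2.24)^0.245 = 32.6 × (40.0446)^0.245
    = 32.6 × 2.4696 = 80.5084 knots

80.51 knots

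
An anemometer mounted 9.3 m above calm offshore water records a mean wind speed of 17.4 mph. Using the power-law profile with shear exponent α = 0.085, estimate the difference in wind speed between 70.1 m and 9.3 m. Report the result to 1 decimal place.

Power law: V₂ = V₁ · (z₂/z₁)^α = 17.4 × (7.5376)^0.085 = 20.6592 mph
ΔV = 20.6592 − 17.4 = 3.2592 mph

3.3 mph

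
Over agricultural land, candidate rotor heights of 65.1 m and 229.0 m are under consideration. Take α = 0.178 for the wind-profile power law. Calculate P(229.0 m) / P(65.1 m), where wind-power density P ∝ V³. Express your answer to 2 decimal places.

Speed ratio: V_B/V_A = (z_B/z_A)^α = (229.0/65.1)^0.178 = (3.5177)^0.178 = 1.25093
Power-density ratio: P_B/P_A = (V_B/V_A)³ = (1.25093)³ = 1.95749

1.96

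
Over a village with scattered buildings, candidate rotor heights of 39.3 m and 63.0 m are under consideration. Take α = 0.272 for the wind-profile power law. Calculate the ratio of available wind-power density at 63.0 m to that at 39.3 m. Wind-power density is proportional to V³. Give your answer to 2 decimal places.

Speed ratio: V_B/V_A = (z_B/z_A)^α = (63.0/39.3)^0.272 = (1.6031)^0.272 = 1.13696
Power-density ratio: P_B/P_A = (V_B/V_A)³ = (1.13696)³ = 1.46973

1.47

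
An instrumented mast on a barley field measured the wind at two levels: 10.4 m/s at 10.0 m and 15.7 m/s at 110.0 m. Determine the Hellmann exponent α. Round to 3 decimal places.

α ≈ 0.172

Power law: V₂/V₁ = (z₂/z₁)^α ⇒ α = ln(V₂/V₁) / ln(z₂/z₁)
α = ln(15.7/10.4) / ln(110.0/10.0) = ln(1.5096) / ln(11.0000)
  = 0.41185 / 2.39790 = 0.17176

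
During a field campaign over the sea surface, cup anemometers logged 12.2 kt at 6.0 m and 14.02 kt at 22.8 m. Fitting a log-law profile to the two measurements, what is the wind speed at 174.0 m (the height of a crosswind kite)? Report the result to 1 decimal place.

16.8 kt

Log law: V ∝ ln(z/z₀). From the pair, with r = V₁/V₂ = 0.87019,
ln z₀ = (ln z₁ − r·ln z₂)/(1 − r) = (1.7918 − 0.87019×3.1268)/0.12981 = -7.1571 → z₀ = 0.0007793 m
V₃ = V₁ · ln(z₃/z₀)/ln(z₁/z₀) = 12.2 × 12.3162/8.9489 = 16.7906 kt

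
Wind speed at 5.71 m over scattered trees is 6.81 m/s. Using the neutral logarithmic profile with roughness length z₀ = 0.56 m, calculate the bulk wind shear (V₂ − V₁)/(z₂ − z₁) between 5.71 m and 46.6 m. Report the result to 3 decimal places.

0.151 m/s/m

Log law: V₂ = V₁ · ln(z₂/z₀)/ln(z₁/z₀) = 6.81 × 4.4214/2.3220 = 12.9670 m/s
ΔV/Δz = (12.9670 − 6.81)/(46.6 − 5.71) = 6.1570/40.8900 = 0.15057 m/s/m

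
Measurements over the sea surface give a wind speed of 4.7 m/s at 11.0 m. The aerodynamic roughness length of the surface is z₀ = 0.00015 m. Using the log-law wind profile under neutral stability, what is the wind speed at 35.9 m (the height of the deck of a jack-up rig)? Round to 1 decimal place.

Log law: V(z) ∝ ln(z/z₀), so V₂/V₁ = ln(z₂/z₀) / ln(z₁/z₀).
ln(35.9/0.00015) = 12.3856, ln(11.0/0.00015) = 11.2028
V₂ = 4.7 × 12.3856/11.2028 = 4.7 × 1.1056 = 5.1962 m/s

5.2 m/s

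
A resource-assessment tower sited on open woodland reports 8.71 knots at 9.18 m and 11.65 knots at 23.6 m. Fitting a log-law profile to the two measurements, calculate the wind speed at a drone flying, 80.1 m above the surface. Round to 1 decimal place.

Log law: V ∝ ln(z/z₀). From the pair, with r = V₁/V₂ = 0.74764,
ln z₀ = (ln z₁ − r·ln z₂)/(1 − r) = (2.2170 − 0.74764×3.1612)/0.25236 = -0.5803 → z₀ = 0.5597 m
V₃ = V₁ · ln(z₃/z₀)/ln(z₁/z₀) = 8.71 × 4.9636/2.7973 = 15.4550 knots

15.5 knots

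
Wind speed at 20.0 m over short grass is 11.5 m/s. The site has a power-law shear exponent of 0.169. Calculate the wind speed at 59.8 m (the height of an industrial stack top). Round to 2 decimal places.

Power-law profile: V₂ = V₁ · (z₂/z₁)^α
V₂ = 11.5 × (59.8/20.0)^0.169 = 11.5 × (2.9900)^0.169
    = 11.5 × 1.2033 = 13.8384 m/s

13.84 m/s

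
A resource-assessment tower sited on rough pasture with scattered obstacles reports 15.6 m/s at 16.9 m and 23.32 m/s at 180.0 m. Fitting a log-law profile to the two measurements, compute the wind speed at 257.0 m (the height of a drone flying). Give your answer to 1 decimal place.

24.5 m/s

Log law: V ∝ ln(z/z₀). From the pair, with r = V₁/V₂ = 0.66895,
ln z₀ = (ln z₁ − r·ln z₂)/(1 − r) = (2.8273 − 0.66895×5.1930)/0.33105 = -1.9530 → z₀ = 0.1418 m
V₃ = V₁ · ln(z₃/z₀)/ln(z₁/z₀) = 15.6 × 7.5021/4.7803 = 24.4822 m/s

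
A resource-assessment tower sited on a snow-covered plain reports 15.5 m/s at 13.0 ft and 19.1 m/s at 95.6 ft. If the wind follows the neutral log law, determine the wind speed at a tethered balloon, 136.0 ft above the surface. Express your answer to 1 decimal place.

19.7 m/s

Log law: V ∝ ln(z/z₀). From the pair, with r = V₁/V₂ = 0.81152,
ln z₀ = (ln z₁ − r·ln z₂)/(1 − r) = (2.5649 − 0.81152×4.5602)/0.18848 = -6.0256 → z₀ = 0.002416 ft
V₃ = V₁ · ln(z₃/z₀)/ln(z₁/z₀) = 15.5 × 10.9383/8.5905 = 19.7360 m/s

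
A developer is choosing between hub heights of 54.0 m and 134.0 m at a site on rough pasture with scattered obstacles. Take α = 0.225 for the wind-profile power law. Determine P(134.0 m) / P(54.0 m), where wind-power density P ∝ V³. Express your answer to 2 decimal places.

1.85

Speed ratio: V_B/V_A = (z_B/z_A)^α = (134.0/54.0)^0.225 = (2.4815)^0.225 = 1.22690
Power-density ratio: P_B/P_A = (V_B/V_A)³ = (1.22690)³ = 1.84684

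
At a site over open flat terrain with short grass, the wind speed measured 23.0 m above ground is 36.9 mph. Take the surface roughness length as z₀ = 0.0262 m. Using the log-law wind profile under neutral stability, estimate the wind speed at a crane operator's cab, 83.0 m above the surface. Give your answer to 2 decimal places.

43.89 mph

Log law: V(z) ∝ ln(z/z₀), so V₂/V₁ = ln(z₂/z₀) / ln(z₁/z₀).
ln(83.0/0.0262) = 8.0608, ln(23.0/0.0262) = 6.7775
V₂ = 36.9 × 8.0608/6.7775 = 36.9 × 1.1894 = 43.8872 mph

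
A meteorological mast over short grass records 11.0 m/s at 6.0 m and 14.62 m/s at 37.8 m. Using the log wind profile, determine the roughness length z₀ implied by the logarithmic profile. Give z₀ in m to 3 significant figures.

z₀ ≈ 0.0223 m

Log law: V(z) ∝ ln(z/z₀). With r = V₁/V₂ = 11.0/14.62 = 0.75239,
r · ln(z₂/z₀) = ln(z₁/z₀) ⇒ ln z₀ = (ln z₁ − r·ln z₂)/(1 − r)
ln z₀ = (1.79176 − 0.75239×3.63231) / 0.24761 = -3.8011
z₀ = exp(-3.8011) = 0.02235 m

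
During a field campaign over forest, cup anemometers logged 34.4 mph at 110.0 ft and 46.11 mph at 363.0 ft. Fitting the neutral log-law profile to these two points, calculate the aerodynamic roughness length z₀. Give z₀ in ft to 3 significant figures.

Log law: V(z) ∝ ln(z/z₀). With r = V₁/V₂ = 34.4/46.11 = 0.74604,
r · ln(z₂/z₀) = ln(z₁/z₀) ⇒ ln z₀ = (ln z₁ − r·ln z₂)/(1 − r)
ln z₀ = (4.70048 − 0.74604×5.89440) / 0.25396 = 1.1931
z₀ = exp(1.1931) = 3.297 ft

z₀ ≈ 3.30 ft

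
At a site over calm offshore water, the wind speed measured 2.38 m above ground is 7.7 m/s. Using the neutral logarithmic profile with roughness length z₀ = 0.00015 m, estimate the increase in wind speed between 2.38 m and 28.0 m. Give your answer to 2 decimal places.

1.96 m/s

Log law: V₂ = V₁ · ln(z₂/z₀)/ln(z₁/z₀) = 7.7 × 12.1371/9.6720 = 9.6625 m/s
ΔV = 9.6625 − 7.7 = 1.9625 m/s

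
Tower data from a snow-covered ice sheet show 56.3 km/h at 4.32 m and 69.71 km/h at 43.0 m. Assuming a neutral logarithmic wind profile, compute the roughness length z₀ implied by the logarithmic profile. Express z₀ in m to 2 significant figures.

z₀ ≈ 0.00028 m

Log law: V(z) ∝ ln(z/z₀). With r = V₁/V₂ = 56.3/69.71 = 0.80763,
r · ln(z₂/z₀) = ln(z₁/z₀) ⇒ ln z₀ = (ln z₁ − r·ln z₂)/(1 − r)
ln z₀ = (1.46326 − 0.80763×3.76120) / 0.19237 = -8.1843
z₀ = exp(-8.1843) = 0.0002790 m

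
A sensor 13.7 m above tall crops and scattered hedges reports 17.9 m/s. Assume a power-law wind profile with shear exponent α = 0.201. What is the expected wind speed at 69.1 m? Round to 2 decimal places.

Power-law profile: V₂ = V₁ · (z₂/z₁)^α
V₂ = 17.9 × (69.1/13.7)^0.201 = 17.9 × (5.0438)^0.201
    = 17.9 × 1.3844 = 24.7803 m/s

24.78 m/s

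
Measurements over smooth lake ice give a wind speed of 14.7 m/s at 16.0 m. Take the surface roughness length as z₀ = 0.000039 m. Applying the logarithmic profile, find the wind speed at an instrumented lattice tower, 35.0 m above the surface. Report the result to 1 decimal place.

15.6 m/s

Log law: V(z) ∝ ln(z/z₀), so V₂/V₁ = ln(z₂/z₀) / ln(z₁/z₀).
ln(35.0/0.000039) = 13.7073, ln(16.0/0.000039) = 12.9245
V₂ = 14.7 × 13.7073/12.9245 = 14.7 × 1.0606 = 15.5903 m/s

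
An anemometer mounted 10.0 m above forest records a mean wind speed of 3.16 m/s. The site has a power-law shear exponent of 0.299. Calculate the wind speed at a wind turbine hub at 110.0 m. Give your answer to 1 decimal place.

6.5 m/s

Power-law profile: V₂ = V₁ · (z₂/z₁)^α
V₂ = 3.16 × (110.0/10.0)^0.299 = 3.16 × (11.0000)^0.299
    = 3.16 × 2.0482 = 6.4724 m/s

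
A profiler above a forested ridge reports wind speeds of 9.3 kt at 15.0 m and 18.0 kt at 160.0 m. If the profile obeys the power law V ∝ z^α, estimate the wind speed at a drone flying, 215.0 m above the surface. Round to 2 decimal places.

First find α: α = ln(V₂/V₁)/ln(z₂/z₁) = ln(18.0/9.3)/ln(160.0/15.0) = 0.66036/2.36712 = 0.2790
Extrapolate from 160.0 m to 215.0 m: V₃ = 18.0 × (215.0/160.0)^0.2790 = 18.0 × 1.0859 = 19.5465 kt

19.55 kt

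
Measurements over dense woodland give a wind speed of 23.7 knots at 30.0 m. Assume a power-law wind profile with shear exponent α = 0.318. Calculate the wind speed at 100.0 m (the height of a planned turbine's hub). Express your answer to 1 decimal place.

Power-law profile: V₂ = V₁ · (z₂/z₁)^α
V₂ = 23.7 × (100.0/30.0)^0.318 = 23.7 × (3.3333)^0.318
    = 23.7 × 1.4665 = 34.7555 knots

34.8 knots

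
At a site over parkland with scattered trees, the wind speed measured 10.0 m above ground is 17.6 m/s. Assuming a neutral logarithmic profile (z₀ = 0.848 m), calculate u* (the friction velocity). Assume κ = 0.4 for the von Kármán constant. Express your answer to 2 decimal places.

u* ≈ 2.85 m/s

Log law: V(z) = (u*/κ) · ln(z/z₀) ⇒ u* = κ · V / ln(z/z₀)
u* = 0.4 × 17.6 / ln(10.0/0.848) = 0.4 × 17.6 / 2.4675
   = 7.0400 / 2.4675 = 2.8531 m/s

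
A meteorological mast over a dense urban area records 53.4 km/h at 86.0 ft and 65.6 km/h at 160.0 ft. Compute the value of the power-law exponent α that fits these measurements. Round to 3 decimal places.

Power law: V₂/V₁ = (z₂/z₁)^α ⇒ α = ln(V₂/V₁) / ln(z₂/z₁)
α = ln(65.6/53.4) / ln(160.0/86.0) = ln(1.2285) / ln(1.8605)
  = 0.20576 / 0.62083 = 0.33144

α ≈ 0.331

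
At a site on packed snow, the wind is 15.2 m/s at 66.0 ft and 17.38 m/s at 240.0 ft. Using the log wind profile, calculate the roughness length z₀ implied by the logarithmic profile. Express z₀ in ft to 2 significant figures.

z₀ ≈ 0.0081 ft

Log law: V(z) ∝ ln(z/z₀). With r = V₁/V₂ = 15.2/17.38 = 0.87457,
r · ln(z₂/z₀) = ln(z₁/z₀) ⇒ ln z₀ = (ln z₁ − r·ln z₂)/(1 − r)
ln z₀ = (4.18965 − 0.87457×5.48064) / 0.12543 = -4.8117
z₀ = exp(-4.8117) = 0.008134 ft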